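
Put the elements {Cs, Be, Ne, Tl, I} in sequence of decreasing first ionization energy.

Be is in period 2, group 2; Ne is in period 2, group 18; I is in period 5, group 17; Cs is in period 6, group 1; Tl is in period 6, group 13.
Across a period the outer electron is held more tightly (higher IE₁); down a group it sits in a higher shell, more shielded, and comes off more easily.
Here both period and group differ, so the two effects have to be weighed against each other.
Tl > Cs: Tl lies to the right of Cs in period 6, so the across-period effect alone puts Tl higher.
Be > Tl: the two effects oppose for this pair; the down-group effect wins (900 vs 589 kJ/mol).
I > Be: period and group pull opposite ways; the across-period shift dominates (1008 vs 900 kJ/mol).
Ne > I: both effects reinforce here, so Ne is clearly the higher of the two.
Tabulated first ionization energy (kJ/mol): Be 900, Ne 2081, I 1008, Cs 376, Tl 589.
So from highest to lowest: Ne > I > Be > Tl > Cs.

Ne > I > Be > Tl > Cs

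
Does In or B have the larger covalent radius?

B is in period 2, group 13; In is in period 5, group 13.
Atomic radius shrinks across a period as nuclear charge pulls the same shell inward, and grows down a group as new shells are added.
All are in group 13, so atomic radius increases down the group.
So In has the larger covalent radius (In > B).

In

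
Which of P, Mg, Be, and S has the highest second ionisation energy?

S

After 1 electron has been removed, what remains? P⁺ still has 4 valence electrons; Mg⁺ still has 1 valence electron; Be⁺ still has 1 valence electron; S⁺ still has 5 valence electrons.
All are still removing valence electrons, so compare the +1 ions as you would atoms: IE_2 generally rises across a period (higher Z_eff) and falls down a group (larger shell), subject to the usual subshell exceptions.
Valence configurations: P⁺ [Ne]3s²3p², Mg⁺ [Ne]3s¹, Be⁺ [He]2s¹, S⁺ [Ne]3s²3p³.
The numbers (kJ/mol): P 1907, Mg 1451, Be 1757, S 2252.
Overall IE_2 order: Mg < Be < P < S.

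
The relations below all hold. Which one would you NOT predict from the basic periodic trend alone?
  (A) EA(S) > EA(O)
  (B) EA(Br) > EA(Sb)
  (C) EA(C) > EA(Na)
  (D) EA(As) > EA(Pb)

(A)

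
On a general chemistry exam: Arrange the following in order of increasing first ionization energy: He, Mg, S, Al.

He is in period 1, group 18; Mg is in period 3, group 2; Al is in period 3, group 13; S is in period 3, group 16.
First ionization energy rises across a period (greater Z_eff holds electrons more tightly) and falls down a group (valence electrons are farther from the nucleus).
These span different periods and groups, so the two trends combine.
Mg > Al: this pair runs against the simple trend — see the exception note.
S > Mg: both are in period 3; the period trend gives S the larger value.
He > S: relative to S, both the across-period and down-group shifts push He's first ionization energy up.
Note the exception: Mg has a higher first ionization energy than Al, contrary to the simple trend — Al's single 3p electron is easier to remove than one from Mg's filled 3s².
Tabulated first ionization energy (kJ/mol): He 2372, Mg 738, Al 578, S 1000.
So from lowest to highest: Al < Mg < S < He.

Al < Mg < S < He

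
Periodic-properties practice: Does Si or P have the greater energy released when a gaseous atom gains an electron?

Si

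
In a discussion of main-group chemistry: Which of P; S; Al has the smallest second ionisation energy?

Al

After 1 electron has been removed, what remains? P⁺ still has 4 valence electrons; S⁺ still has 5 valence electrons; Al⁺ still has 2 valence electrons.
All are still removing valence electrons, so compare the +1 ions as you would atoms: IE_2 generally rises across a period (higher Z_eff) and falls down a group (larger shell), subject to the usual subshell exceptions.
Valence configurations: P⁺ [Ne]3s²3p², S⁺ [Ne]3s²3p³, Al⁺ [Ne]3s².
The numbers (kJ/mol): P 1907, S 2252, Al 1817.
Putting it together, IE_2: Al < P < S.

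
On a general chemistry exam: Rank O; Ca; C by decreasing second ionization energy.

IE_2 is the cost of taking one more electron from the +1 cation: O⁺ still has 5 valence electrons; Ca⁺ still has 1 valence electron; C⁺ still has 3 valence electrons.
All are still removing valence electrons, so compare the +1 ions as you would atoms: IE_2 generally rises across a period (higher Z_eff) and falls down a group (larger shell), subject to the usual subshell exceptions.
Valence configurations: O⁺ [He]2s²2p³, Ca⁺ [Ar]4s¹, C⁺ [He]2s²2p¹.
Approximate IE_2 values (kJ/mol): O 3388, Ca 1145, C 2353.
Hence IE_2: Ca < C < O.

O > C > Ca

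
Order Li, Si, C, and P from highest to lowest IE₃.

After 2 electrons have been removed, what remains? Li²⁺ is already 1 electron into the core; Si²⁺ still has 2 valence electrons; C²⁺ still has 2 valence electrons; P²⁺ still has 3 valence electrons.
Breaking into a closed-shell core is much more expensive than removing a leftover valence electron — Li has the largest IE_3 here.
Valence configurations: Si²⁺ [Ne]3s², C²⁺ [He]2s², P²⁺ [Ne]3s²3p¹.
P²⁺ loses a lone 3p electron whereas Si²⁺ must break into a filled 3s² pair, so IE_3(Si) > IE_3(P) even though P has the higher nuclear charge.
Approximate IE_3 values (kJ/mol): Li 11815, Si 3232, C 4620, P 2914.
So the third ionization energies run P < Si < C < Li.

Li > C > Si > P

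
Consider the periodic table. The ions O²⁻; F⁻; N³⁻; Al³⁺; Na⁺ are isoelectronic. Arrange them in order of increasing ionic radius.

Al³⁺ < Na⁺ < F⁻ < O²⁻ < N³⁻

All of these have 10 electrons, so size is governed by nuclear charge alone: the more protons, the stronger the pull on the same electron cloud, and the smaller the ion.
Nuclear charges: Al³⁺ (Z=13), Na⁺ (Z=11), F⁻ (Z=9), O²⁻ (Z=8), N³⁻ (Z=7).
Smallest to largest: Al³⁺ < Na⁺ < F⁻ < O²⁻ < N³⁻.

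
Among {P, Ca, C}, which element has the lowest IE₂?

Ca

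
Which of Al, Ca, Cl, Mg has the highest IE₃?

Mg

The third ionization energy removes an electron from the +2 ion. For each element: Al²⁺ still has 1 valence electron; Ca²⁺ is the bare [Ar] core; Cl²⁺ still has 5 valence electrons; Mg²⁺ is the bare [Ne] core.
Core electrons are held far more tightly than valence electrons, so Ca and Mg top the IE_3 order.
Valence configurations: Al²⁺ [Ne]3s¹, Cl²⁺ [Ne]3s²3p³.
Approximate IE_3 values (kJ/mol): Al 2745, Ca 4912, Cl 3822, Mg 7733.
Overall IE_3 order: Al < Cl < Ca < Mg.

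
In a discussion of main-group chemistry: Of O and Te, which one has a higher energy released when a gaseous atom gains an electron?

O is in period 2, group 16; Te is in period 5, group 16.
EA tends to increase across a period and decrease down a group, though the pattern is less regular than for IE or radius.
All are in group 16; the group trend (electron affinity increases up the group) applies, with the exception below.
Note the exception: Te has a higher electron affinity than O, contrary to the simple trend — O's compact 2p subshell gives strong electron–electron repulsion on the added electron.
Approximate values (kJ/mol): O 141, Te 190.
So Te has the higher energy released when a gaseous atom gains an electron (Te > O).

Te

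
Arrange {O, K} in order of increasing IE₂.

The second ionization energy removes an electron from the +1 ion. For each element: O⁺ still has 5 valence electrons; K⁺ is the bare [Ar] core.
Usually core removal costs more than valence removal, but here the competition is close: a tightly held n=2 valence electron can cost more to remove than an n=3 core electron, so the actual values have to decide it.
Tabulated IE_2 (kJ/mol): O 3388, K 3052.
So the second ionization energies run K < O.

K, O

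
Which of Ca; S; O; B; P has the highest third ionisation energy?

O

Consider each +2 ion: Ca²⁺ is the bare [Ar] core; S²⁺ still has 4 valence electrons; O²⁺ still has 4 valence electrons; B²⁺ still has 1 valence electron; P²⁺ still has 3 valence electrons.
Usually core removal costs more than valence removal, but here the competition is close: a tightly held n=2 valence electron can cost more to remove than an n=3 core electron, so the actual values have to decide it.
Valence configurations: S²⁺ [Ne]3s²3p², O²⁺ [He]2s²2p², B²⁺ [He]2s¹, P²⁺ [Ne]3s²3p¹.
Approximate IE_3 values (kJ/mol): Ca 4912, S 3357, O 5300, B 3660, P 2914.
Putting it together, IE_3: P < S < B < Ca < O.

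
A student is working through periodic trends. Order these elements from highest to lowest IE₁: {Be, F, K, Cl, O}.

F > O > Cl > Be > K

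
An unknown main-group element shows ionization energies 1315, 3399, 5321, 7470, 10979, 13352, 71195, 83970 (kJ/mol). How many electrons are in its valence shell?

6

Look for the largest jump between consecutive ionization energies: IE7/IE6 ≈ 5.3, far larger than any earlier ratio.
That jump marks the point where a core electron is being removed. So the atom has 6 valence electrons.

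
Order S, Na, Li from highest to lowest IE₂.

IE_2 is the cost of taking one more electron from the +1 cation: S⁺ still has 5 valence electrons; Na⁺ is the bare [Ne] core; Li⁺ is the bare [He] core.
Core electrons are held far more tightly than valence electrons, so Na and Li top the IE_2 order.
Tabulated IE_2 (kJ/mol): S 2252, Na 4562, Li 7298.
So the second ionization energies run S < Na < Li.

Li > Na > S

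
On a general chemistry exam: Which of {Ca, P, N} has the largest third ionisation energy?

Ca

The third ionization energy removes an electron from the +2 ion. For each element: Ca²⁺ is the bare [Ar] core; P²⁺ still has 3 valence electrons; N²⁺ still has 3 valence electrons.
Core electrons are held far more tightly than valence electrons, so Ca tops the IE_3 order.
Valence configurations: P²⁺ [Ne]3s²3p¹, N²⁺ [He]2s²2p¹.
Approximate IE_3 values (kJ/mol): Ca 4912, P 2914, N 4578.
Hence IE_3: P < N < Ca.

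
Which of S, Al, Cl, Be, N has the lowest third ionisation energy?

The third ionization energy removes an electron from the +2 ion. For each element: S²⁺ still has 4 valence electrons; Al²⁺ still has 1 valence electron; Cl²⁺ still has 5 valence electrons; Be²⁺ is the bare [He] core; N²⁺ still has 3 valence electrons.
Pulling an electron out of a noble-gas core costs far more than removing a remaining valence electron, so Be sits at the high end of IE_3.
Valence configurations: S²⁺ [Ne]3s²3p², Al²⁺ [Ne]3s¹, Cl²⁺ [Ne]3s²3p³, N²⁺ [He]2s²2p¹.
The numbers (kJ/mol): S 3357, Al 2745, Cl 3822, Be 14849, N 4578.
Overall IE_3 order: Al < S < Cl < N < Be.

Al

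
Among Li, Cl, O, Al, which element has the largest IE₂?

Li

After 1 electron has been removed, what remains? Li⁺ is the bare [He] core; Cl⁺ still has 6 valence electrons; O⁺ still has 5 valence electrons; Al⁺ still has 2 valence electrons.
Pulling an electron out of a noble-gas core costs far more than removing a remaining valence electron, so Li sits at the high end of IE_2.
Valence configurations: Cl⁺ [Ne]3s²3p⁴, O⁺ [He]2s²2p³, Al⁺ [Ne]3s².
Approximate IE_2 values (kJ/mol): Li 7298, Cl 2298, O 3388, Al 1817.
Putting it together, IE_2: Al < Cl < O < Li.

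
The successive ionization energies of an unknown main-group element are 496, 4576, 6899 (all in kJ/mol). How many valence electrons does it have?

1

Look for the largest jump between consecutive ionization energies: IE2/IE1 ≈ 9.2, far larger than any earlier ratio.
That jump marks the point where a core electron is being removed. So the atom has 1 valence electron.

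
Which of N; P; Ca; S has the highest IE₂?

N

After 1 electron has been removed, what remains? N⁺ still has 4 valence electrons; P⁺ still has 4 valence electrons; Ca⁺ still has 1 valence electron; S⁺ still has 5 valence electrons.
All are still removing valence electrons, so compare the +1 ions as you would atoms: IE_2 generally rises across a period (higher Z_eff) and falls down a group (larger shell), subject to the usual subshell exceptions.
Valence configurations: N⁺ [He]2s²2p², P⁺ [Ne]3s²3p², Ca⁺ [Ar]4s¹, S⁺ [Ne]3s²3p³.
Approximate IE_2 values (kJ/mol): N 2856, P 1907, Ca 1145, S 2252.
Overall IE_2 order: Ca < P < S < N.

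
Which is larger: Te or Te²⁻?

Forming Te²⁻ adds 2 electrons to Te. More electron–electron repulsion in the same shell, with unchanged nuclear charge, lets the cloud expand.
An anion is larger than its parent atom: Te²⁻ > Te.

Te²⁻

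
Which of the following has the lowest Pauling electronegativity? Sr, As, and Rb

Rb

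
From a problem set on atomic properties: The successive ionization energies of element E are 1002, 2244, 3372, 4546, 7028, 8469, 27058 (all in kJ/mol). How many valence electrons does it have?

6

Look for the largest jump between consecutive ionization energies: IE7/IE6 ≈ 3.2, far larger than any earlier ratio.
That jump marks the point where a core electron is being removed. So the atom has 6 valence electrons.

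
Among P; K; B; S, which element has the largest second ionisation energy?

After 1 electron has been removed, what remains? P⁺ still has 4 valence electrons; K⁺ is the bare [Ar] core; B⁺ still has 2 valence electrons; S⁺ still has 5 valence electrons.
Breaking into a closed-shell core is much more expensive than removing a leftover valence electron — K has the largest IE_2 here.
Valence configurations: P⁺ [Ne]3s²3p², B⁺ [He]2s², S⁺ [Ne]3s²3p³.
The numbers (kJ/mol): P 1907, K 3052, B 2427, S 2252.
Hence IE_2: P < S < B < K.

K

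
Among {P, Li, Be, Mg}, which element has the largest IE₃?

Be

Consider each +2 ion: P²⁺ still has 3 valence electrons; Li²⁺ is already 1 electron into the core; Be²⁺ is the bare [He] core; Mg²⁺ is the bare [Ne] core.
Pulling an electron out of a noble-gas core costs far more than removing a remaining valence electron, so Mg, Li and Be sit at the high end of IE_3.
Approximate IE_3 values (kJ/mol): P 2914, Li 11815, Be 14849, Mg 7733.
Putting it together, IE_3: P < Mg < Li < Be.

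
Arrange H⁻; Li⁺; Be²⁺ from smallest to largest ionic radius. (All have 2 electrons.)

Be²⁺ < Li⁺ < H⁻

All of these have 2 electrons, so size is governed by nuclear charge alone: the more protons, the stronger the pull on the same electron cloud, and the smaller the ion.
Nuclear charges: Be²⁺ (Z=4), Li⁺ (Z=3), H⁻ (Z=1).
Smallest to largest: Be²⁺ < Li⁺ < H⁻.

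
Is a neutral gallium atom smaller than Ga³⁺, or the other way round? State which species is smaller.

Forming Ga³⁺ removes 3 electrons from Ga. Fewer electrons for the same nuclear charge means less shielding and a higher Z_eff on the remaining electrons, and for main-group metals the entire outer shell is lost.
A cation is smaller than its parent atom: Ga³⁺ < Ga.

Ga³⁺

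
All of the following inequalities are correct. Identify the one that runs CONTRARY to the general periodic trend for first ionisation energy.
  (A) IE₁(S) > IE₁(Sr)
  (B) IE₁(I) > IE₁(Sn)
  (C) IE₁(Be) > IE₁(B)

(C)

The general trend: first ionisation energy increases across a period and decreases down a group.
(A) S (period 3, group 16) vs Sr (period 5, group 2): the stated order agrees with the simple trend.
(B) I (period 5, group 17) vs Sn (period 5, group 14): the stated order agrees with the simple trend.
(C) Be (period 2, group 2) vs B (period 2, group 13): the stated order contradicts the simple trend.
The exception is (C): removing B's lone 2p electron is easier than breaking Be's filled 2s².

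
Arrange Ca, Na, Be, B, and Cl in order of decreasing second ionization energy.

Na > B > Cl > Be > Ca

After 1 electron has been removed, what remains? Ca⁺ still has 1 valence electron; Na⁺ is the bare [Ne] core; Be⁺ still has 1 valence electron; B⁺ still has 2 valence electrons; Cl⁺ still has 6 valence electrons.
Breaking into a closed-shell core is much more expensive than removing a leftover valence electron — Na has the largest IE_2 here.
Valence configurations: Ca⁺ [Ar]4s¹, Be⁺ [He]2s¹, B⁺ [He]2s², Cl⁺ [Ne]3s²3p⁴.
Approximate IE_2 values (kJ/mol): Ca 1145, Na 4562, Be 1757, B 2427, Cl 2298.
Putting it together, IE_2: Ca < Be < Cl < B < Na.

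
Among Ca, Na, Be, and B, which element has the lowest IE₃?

IE_3 is the cost of taking one more electron from the +2 cation: Ca²⁺ is the bare [Ar] core; Na²⁺ is already 1 electron into the core; Be²⁺ is the bare [He] core; B²⁺ still has 1 valence electron.
Pulling an electron out of a noble-gas core costs far more than removing a remaining valence electron, so Ca, Na and Be sit at the high end of IE_3.
Approximate IE_3 values (kJ/mol): Ca 4912, Na 6910, Be 14849, B 3660.
Putting it together, IE_3: B < Ca < Na < Be.

B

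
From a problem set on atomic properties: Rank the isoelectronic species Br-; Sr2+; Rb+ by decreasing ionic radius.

Br- > Rb+ > Sr2+

All of these have 36 electrons, so size is governed by nuclear charge alone: the more protons, the stronger the pull on the same electron cloud, and the smaller the ion.
Nuclear charges: Sr2+ (Z=38), Rb+ (Z=37), Br- (Z=35).
Largest to smallest: Br- > Rb+ > Sr2+.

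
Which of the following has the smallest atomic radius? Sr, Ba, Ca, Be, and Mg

Be is in period 2, group 2; Mg is in period 3, group 2; Ca is in period 4, group 2; Sr is in period 5, group 2; Ba is in period 6, group 2.
Across a period the added protons contract the valence shell; down a group each new principal shell makes the atom larger.
All are in group 2, so atomic radius increases down the group.
The smallest atomic radius among these belongs to Be.

Be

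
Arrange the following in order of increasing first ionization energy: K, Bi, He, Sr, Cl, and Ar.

K, Sr, Bi, Cl, Ar, He

First ionization energy rises across a period (greater Z_eff holds electrons more tightly) and falls down a group (valence electrons are farther from the nucleus).
These span different periods and groups, so the two trends combine.
Sr > K: period and group pull opposite ways; the across-period shift dominates (550 vs 419 kJ/mol).
Bi > Sr: the two effects oppose for this pair; the across-period effect wins (703 vs 550 kJ/mol).
Cl > Bi: relative to Bi, both the across-period and down-group shifts push Cl's first ionization energy up.
Ar > Cl: Ar lies to the right of Cl in period 3, so the across-period effect alone puts Ar higher.
He > Ar: He sits above Ar in group 18, so the down-group effect alone puts He higher.
For reference (kJ/mol): He 2372, Cl 1251, Ar 1521, K 419, Sr 550, Bi 703.
So from lowest to highest: K < Sr < Bi < Cl < Ar < He.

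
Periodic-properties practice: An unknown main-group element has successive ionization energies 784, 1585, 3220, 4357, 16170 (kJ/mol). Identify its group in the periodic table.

Look for the largest jump between consecutive ionization energies: IE5/IE4 ≈ 3.7, far larger than any earlier ratio.
That jump marks the point where a core electron is being removed. So the atom has 4 valence electrons.
A main-group element with 4 valence electrons is in group 14.

Group 14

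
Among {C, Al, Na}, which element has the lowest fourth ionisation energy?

After 3 electrons have been removed, what remains? C³⁺ still has 1 valence electron; Al³⁺ is the bare [Ne] core; Na³⁺ is already 2 electrons into the core.
Core electrons are held far more tightly than valence electrons, so Na and Al top the IE_4 order.
Approximate IE_4 values (kJ/mol): C 6223, Al 11577, Na 9543.
Overall IE_4 order: C < Na < Al.

C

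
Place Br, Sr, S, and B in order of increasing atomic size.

B < S < Br < Sr

B is in period 2, group 13; S is in period 3, group 16; Br is in period 4, group 17; Sr is in period 5, group 2.
Radius decreases left→right (rising Z_eff, same n) and increases top→bottom (higher n).
These span different periods and groups, so the two trends combine.
S > B: period and group pull opposite ways; the down-group shift dominates (103 vs 85 pm).
Br > S: period and group pull opposite ways; the down-group shift dominates (114 vs 103 pm).
Sr > Br: both effects reinforce here, so Sr is clearly the larger of the two.
Tabulated atomic radius (pm): B 85, S 103, Br 114, Sr 185.
So from smallest to largest: B < S < Br < Sr.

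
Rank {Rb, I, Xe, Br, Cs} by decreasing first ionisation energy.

Br is in period 4, group 17; Rb is in period 5, group 1; I is in period 5, group 17; Xe is in period 5, group 18; Cs is in period 6, group 1.
First ionization energy rises across a period (greater Z_eff holds electrons more tightly) and falls down a group (valence electrons are farther from the nucleus).
Neither a single period nor a single group — weigh both effects.
Rb > Cs: they share group 1; the group trend gives Rb the larger value.
I > Rb: I lies to the right of Rb in period 5, so the across-period effect alone puts I higher.
Br > I: they share group 17; the group trend gives Br the larger value.
Xe > Br: period and group pull opposite ways; the across-period shift dominates (1170 vs 1140 kJ/mol).
Approximate values (kJ/mol): Br 1140, Rb 403, I 1008, Xe 1170, Cs 376.
So from highest to lowest: Xe > Br > I > Rb > Cs.

Xe, Br, I, Rb, Cs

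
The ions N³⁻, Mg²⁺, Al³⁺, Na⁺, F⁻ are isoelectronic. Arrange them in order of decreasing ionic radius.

N³⁻ > F⁻ > Na⁺ > Mg²⁺ > Al³⁺

All of these have 10 electrons, so size is governed by nuclear charge alone: the more protons, the stronger the pull on the same electron cloud, and the smaller the ion.
Nuclear charges: Al³⁺ (Z=13), Mg²⁺ (Z=12), Na⁺ (Z=11), F⁻ (Z=9), N³⁻ (Z=7).
Largest to smallest: N³⁻ > F⁻ > Na⁺ > Mg²⁺ > Al³⁺.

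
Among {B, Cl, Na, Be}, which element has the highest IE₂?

IE_2 is the cost of taking one more electron from the +1 cation: B⁺ still has 2 valence electrons; Cl⁺ still has 6 valence electrons; Na⁺ is the bare [Ne] core; Be⁺ still has 1 valence electron.
Core electrons are held far more tightly than valence electrons, so Na tops the IE_2 order.
Valence configurations: B⁺ [He]2s², Cl⁺ [Ne]3s²3p⁴, Be⁺ [He]2s¹.
Approximate IE_2 values (kJ/mol): B 2427, Cl 2298, Na 4562, Be 1757.
Putting it together, IE_2: Be < Cl < B < Na.

Na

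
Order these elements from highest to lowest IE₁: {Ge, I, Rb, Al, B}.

B is in period 2, group 13; Al is in period 3, group 13; Ge is in period 4, group 14; Rb is in period 5, group 1; I is in period 5, group 17.
First ionization energy rises across a period (greater Z_eff holds electrons more tightly) and falls down a group (valence electrons are farther from the nucleus).
These span different periods and groups, so the two trends combine.
Al > Rb: relative to Rb, both the across-period and down-group shifts push Al's first ionization energy up.
Ge > Al: the two effects oppose for this pair; the across-period effect wins (762 vs 578 kJ/mol).
B > Ge: the two effects oppose for this pair; the down-group effect wins (801 vs 762 kJ/mol).
I > B: period and group pull opposite ways; the across-period shift dominates (1008 vs 801 kJ/mol).
Tabulated first ionization energy (kJ/mol): B 801, Al 578, Ge 762, Rb 403, I 1008.
So from highest to lowest: I > B > Ge > Al > Rb.

I, B, Ge, Al, Rb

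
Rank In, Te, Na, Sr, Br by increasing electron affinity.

Na is in period 3, group 1; Br is in period 4, group 17; Sr is in period 5, group 2; In is in period 5, group 13; Te is in period 5, group 16.
EA tends to increase across a period and decrease down a group, though the pattern is less regular than for IE or radius.
Neither a single period nor a single group — weigh both effects.
In > Sr: In lies to the right of Sr in period 5, so the across-period effect alone puts In higher.
Na > In: period and group pull opposite ways; the down-group shift dominates (53 vs 29 kJ/mol).
Te > Na: the two effects oppose for this pair; the across-period effect wins (190 vs 53 kJ/mol).
Br > Te: relative to Te, both the across-period and down-group shifts push Br's electron affinity up.
For reference (kJ/mol): Na 53, Br 325, Sr 5, In 29, Te 190.
So from lowest to highest: Sr < In < Na < Te < Br.

Sr, In, Na, Te, Br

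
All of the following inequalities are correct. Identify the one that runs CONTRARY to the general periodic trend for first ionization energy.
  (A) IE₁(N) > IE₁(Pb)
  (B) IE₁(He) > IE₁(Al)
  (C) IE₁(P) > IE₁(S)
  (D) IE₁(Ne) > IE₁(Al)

The general trend: first ionization energy increases across a period and decreases down a group.
(A) N (period 2, group 15) vs Pb (period 6, group 14): the stated order agrees with the simple trend.
(B) He (period 1, group 18) vs Al (period 3, group 13): the stated order agrees with the simple trend.
(C) P (period 3, group 15) vs S (period 3, group 16): the stated order contradicts the simple trend.
(D) Ne (period 2, group 18) vs Al (period 3, group 13): the stated order agrees with the simple trend.
The exception is (C): S (3p⁴) ionizes more easily than half-filled P (3p³) because the paired 3p electron in S is pushed out by e⁻–e⁻ repulsion.

(C)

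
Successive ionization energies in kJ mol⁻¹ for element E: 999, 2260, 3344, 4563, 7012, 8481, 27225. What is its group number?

Look for the largest jump between consecutive ionization energies: IE7/IE6 ≈ 3.2, far larger than any earlier ratio.
That jump marks the point where a core electron is being removed. So the atom has 6 valence electrons.
A main-group element with 6 valence electrons is in group 16.

Group 16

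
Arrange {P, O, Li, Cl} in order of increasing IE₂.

Consider each +1 ion: P⁺ still has 4 valence electrons; O⁺ still has 5 valence electrons; Li⁺ is the bare [He] core; Cl⁺ still has 6 valence electrons.
Breaking into a closed-shell core is much more expensive than removing a leftover valence electron — Li has the largest IE_2 here.
Valence configurations: P⁺ [Ne]3s²3p², O⁺ [He]2s²2p³, Cl⁺ [Ne]3s²3p⁴.
Approximate IE_2 values (kJ/mol): P 1907, O 3388, Li 7298, Cl 2298.
So the second ionization energies run P < Cl < O < Li.

P, Cl, O, Li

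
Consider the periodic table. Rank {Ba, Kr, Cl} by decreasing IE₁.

Cl is in period 3, group 17; Kr is in period 4, group 18; Ba is in period 6, group 2.
Across a period the outer electron is held more tightly (higher IE₁); down a group it sits in a higher shell, more shielded, and comes off more easily.
These span different periods and groups, so the two trends combine.
Cl > Ba: relative to Ba, both the across-period and down-group shifts push Cl's first ionization energy up.
Kr > Cl: period and group pull opposite ways; the across-period shift dominates (1351 vs 1251 kJ/mol).
Approximate values (kJ/mol): Cl 1251, Kr 1351, Ba 503.
So from highest to lowest: Kr > Cl > Ba.

Kr, Cl, Ba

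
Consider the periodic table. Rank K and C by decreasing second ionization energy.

K > C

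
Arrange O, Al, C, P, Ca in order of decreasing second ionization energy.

O, C, P, Al, Ca

After 1 electron has been removed, what remains? O⁺ still has 5 valence electrons; Al⁺ still has 2 valence electrons; C⁺ still has 3 valence electrons; P⁺ still has 4 valence electrons; Ca⁺ still has 1 valence electron.
All are still removing valence electrons, so compare the +1 ions as you would atoms: IE_2 generally rises across a period (higher Z_eff) and falls down a group (larger shell), subject to the usual subshell exceptions.
Valence configurations: O⁺ [He]2s²2p³, Al⁺ [Ne]3s², C⁺ [He]2s²2p¹, P⁺ [Ne]3s²3p², Ca⁺ [Ar]4s¹.
Approximate IE_2 values (kJ/mol): O 3388, Al 1817, C 2353, P 1907, Ca 1145.
Overall IE_2 order: Ca < Al < P < C < O.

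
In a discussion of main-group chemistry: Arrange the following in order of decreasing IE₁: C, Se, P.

Removing the outermost electron gets harder across a period and easier down a group.
A diagonal step moves right (one effect) and down (the opposite effect) at once.
P > Se: the two effects oppose for this pair; the down-group effect wins (1012 vs 941 kJ/mol).
C > P: the two effects oppose for this pair; the down-group effect wins (1086 vs 1012 kJ/mol).
For reference (kJ/mol): C 1086, P 1012, Se 941.
So from highest to lowest: C > P > Se.

C > P > Se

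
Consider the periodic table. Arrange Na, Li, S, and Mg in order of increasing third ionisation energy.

S < Na < Mg < Li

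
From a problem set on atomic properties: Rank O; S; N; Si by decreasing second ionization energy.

O > N > S > Si

Consider each +1 ion: O⁺ still has 5 valence electrons; S⁺ still has 5 valence electrons; N⁺ still has 4 valence electrons; Si⁺ still has 3 valence electrons.
All are still removing valence electrons, so compare the +1 ions as you would atoms: IE_2 generally rises across a period (higher Z_eff) and falls down a group (larger shell), subject to the usual subshell exceptions.
Valence configurations: O⁺ [He]2s²2p³, S⁺ [Ne]3s²3p³, N⁺ [He]2s²2p², Si⁺ [Ne]3s²3p¹.
The numbers (kJ/mol): O 3388, S 2252, N 2856, Si 1577.
Overall IE_2 order: Si < S < N < O.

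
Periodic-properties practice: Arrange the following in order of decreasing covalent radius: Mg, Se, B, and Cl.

Mg > Se > Cl > B

B is in period 2, group 13; Mg is in period 3, group 2; Cl is in period 3, group 17; Se is in period 4, group 16.
Radius decreases left→right (rising Z_eff, same n) and increases top→bottom (higher n).
Neither a single period nor a single group — weigh both effects.
Cl > B: period and group pull opposite ways; the down-group shift dominates (99 vs 85 pm).
Se > Cl: relative to Cl, both the across-period and down-group shifts push Se's atomic radius up.
Mg > Se: period and group pull opposite ways; the across-period shift dominates (139 vs 116 pm).
Approximate values (pm): B 85, Mg 139, Cl 99, Se 116.
So from largest to smallest: Mg > Se > Cl > B.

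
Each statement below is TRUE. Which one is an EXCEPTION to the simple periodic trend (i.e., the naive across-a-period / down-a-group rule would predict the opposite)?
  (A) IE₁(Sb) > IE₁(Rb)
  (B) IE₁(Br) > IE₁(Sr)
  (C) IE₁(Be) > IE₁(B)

(C)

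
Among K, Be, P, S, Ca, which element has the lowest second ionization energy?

Ca

After 1 electron has been removed, what remains? K⁺ is the bare [Ar] core; Be⁺ still has 1 valence electron; P⁺ still has 4 valence electrons; S⁺ still has 5 valence electrons; Ca⁺ still has 1 valence electron.
Core electrons are held far more tightly than valence electrons, so K tops the IE_2 order.
Valence configurations: Be⁺ [He]2s¹, P⁺ [Ne]3s²3p², S⁺ [Ne]3s²3p³, Ca⁺ [Ar]4s¹.
Approximate IE_2 values (kJ/mol): K 3052, Be 1757, P 1907, S 2252, Ca 1145.
So the second ionization energies run Ca < Be < P < S < K.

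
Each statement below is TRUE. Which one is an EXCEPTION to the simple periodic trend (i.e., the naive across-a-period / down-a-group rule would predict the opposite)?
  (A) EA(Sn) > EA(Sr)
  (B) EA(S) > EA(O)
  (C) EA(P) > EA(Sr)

The general trend: electron affinity increases across a period and decreases down a group.
(A) Sn (period 5, group 14) vs Sr (period 5, group 2): the stated order agrees with the simple trend.
(B) S (period 3, group 16) vs O (period 2, group 16): the stated order contradicts the simple trend.
(C) P (period 3, group 15) vs Sr (period 5, group 2): the stated order agrees with the simple trend.
The exception is (B): the compact 2p subshell of O repels the added electron more than S's larger 3p does.

(B)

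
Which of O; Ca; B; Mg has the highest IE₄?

After 3 electrons have been removed, what remains? O³⁺ still has 3 valence electrons; Ca³⁺ is already 1 electron into the core; B³⁺ is the bare [He] core; Mg³⁺ is already 1 electron into the core.
Usually core removal costs more than valence removal, but here the competition is close: a tightly held n=2 valence electron can cost more to remove than an n=3 core electron, so the actual values have to decide it.
The numbers (kJ/mol): O 7469, Ca 6491, B 25026, Mg 10543.
So the fourth ionization energies run Ca < O < Mg < B.

B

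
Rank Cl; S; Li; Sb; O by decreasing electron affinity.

Cl > S > O > Sb > Li

Li is in period 2, group 1; O is in period 2, group 16; S is in period 3, group 16; Cl is in period 3, group 17; Sb is in period 5, group 15.
EA tends to increase across a period and decrease down a group, though the pattern is less regular than for IE or radius.
These span different periods and groups, so the two trends combine.
Sb > Li: the two effects oppose for this pair; the across-period effect wins (103 vs 60 kJ/mol).
O > Sb: both effects reinforce here, so O is clearly the higher of the two.
S > O: this pair runs against the simple trend — see the exception note.
Cl > S: both are in period 3; the period trend gives Cl the larger value.
Note the exception: S has a higher electron affinity than O, contrary to the simple trend — the compact 2p subshell of O repels the added electron more than S's larger 3p does.
For reference (kJ/mol): Li 60, O 141, S 200, Cl 349, Sb 103.
So from highest to lowest: Cl > S > O > Sb > Li.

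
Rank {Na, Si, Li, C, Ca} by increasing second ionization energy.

After 1 electron has been removed, what remains? Na⁺ is the bare [Ne] core; Si⁺ still has 3 valence electrons; Li⁺ is the bare [He] core; C⁺ still has 3 valence electrons; Ca⁺ still has 1 valence electron.
Breaking into a closed-shell core is much more expensive than removing a leftover valence electron — Na and Li have the largest IE_2 here.
Valence configurations: Si⁺ [Ne]3s²3p¹, C⁺ [He]2s²2p¹, Ca⁺ [Ar]4s¹.
The numbers (kJ/mol): Na 4562, Si 1577, Li 7298, C 2353, Ca 1145.
Overall IE_2 order: Ca < Si < C < Na < Li.

Ca < Si < C < Na < Li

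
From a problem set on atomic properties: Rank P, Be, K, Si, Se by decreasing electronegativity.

Electronegativity increases across a period and decreases down a group, tracking effective nuclear charge and atomic size.
Neither a single period nor a single group — weigh both effects.
Be > K: relative to K, both the across-period and down-group shifts push Be's electronegativity up.
Si > Be: period and group pull opposite ways; the across-period shift dominates (1.90 vs 1.57).
P > Si: P lies to the right of Si in period 3, so the across-period effect alone puts P higher.
Se > P: period and group pull opposite ways; the across-period shift dominates (2.55 vs 2.19).
Approximate values (Pauling): Be 1.57, Si 1.90, P 2.19, K 0.82, Se 2.55.
So from highest to lowest: Se > P > Si > Be > K.

Se > P > Si > Be > K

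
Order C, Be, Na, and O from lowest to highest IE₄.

C < O < Na < Be

IE_4 is the cost of taking one more electron from the +3 cation: C³⁺ still has 1 valence electron; Be³⁺ is already 1 electron into the core; Na³⁺ is already 2 electrons into the core; O³⁺ still has 3 valence electrons.
Pulling an electron out of a noble-gas core costs far more than removing a remaining valence electron, so Na and Be sit at the high end of IE_4.
Valence configurations: C³⁺ [He]2s¹, O³⁺ [He]2s²2p¹.
Approximate IE_4 values (kJ/mol): C 6223, Be 21007, Na 9543, O 7469.
So the fourth ionization energies run C < O < Na < Be.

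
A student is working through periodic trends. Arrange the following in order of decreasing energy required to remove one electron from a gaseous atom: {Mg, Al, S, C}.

C > S > Mg > Al

C is in period 2, group 14; Mg is in period 3, group 2; Al is in period 3, group 13; S is in period 3, group 16.
First ionization energy rises across a period (greater Z_eff holds electrons more tightly) and falls down a group (valence electrons are farther from the nucleus).
Neither a single period nor a single group — weigh both effects.
Mg > Al: this pair runs against the simple trend — see the exception note.
S > Mg: S lies to the right of Mg in period 3, so the across-period effect alone puts S higher.
C > S: the two effects oppose for this pair; the down-group effect wins (1086 vs 1000 kJ/mol).
Note the exception: Mg has a higher first ionization energy than Al, contrary to the simple trend — Al's single 3p electron is easier to remove than one from Mg's filled 3s².
Tabulated first ionization energy (kJ/mol): C 1086, Mg 738, Al 578, S 1000.
So from highest to lowest: C > S > Mg > Al.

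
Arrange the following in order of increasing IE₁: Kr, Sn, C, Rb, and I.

Rb < Sn < I < C < Kr

C is in period 2, group 14; Kr is in period 4, group 18; Rb is in period 5, group 1; Sn is in period 5, group 14; I is in period 5, group 17.
IE₁ increases left→right with effective nuclear charge and decreases top→bottom as the valence shell moves farther out.
These span different periods and groups, so the two trends combine.
Sn > Rb: Sn lies to the right of Rb in period 5, so the across-period effect alone puts Sn higher.
I > Sn: I lies to the right of Sn in period 5, so the across-period effect alone puts I higher.
C > I: period and group pull opposite ways; the down-group shift dominates (1086 vs 1008 kJ/mol).
Kr > C: the two effects oppose for this pair; the across-period effect wins (1351 vs 1086 kJ/mol).
For reference (kJ/mol): C 1086, Kr 1351, Rb 403, Sn 709, I 1008.
So from lowest to highest: Rb < Sn < I < C < Kr.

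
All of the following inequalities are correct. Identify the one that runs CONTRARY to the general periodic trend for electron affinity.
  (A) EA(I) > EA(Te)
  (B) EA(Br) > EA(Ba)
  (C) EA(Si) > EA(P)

The general trend: electron affinity increases across a period and decreases down a group.
(A) I (period 5, group 17) vs Te (period 5, group 16): the stated order agrees with the simple trend.
(B) Br (period 4, group 17) vs Ba (period 6, group 2): the stated order agrees with the simple trend.
(C) Si (period 3, group 14) vs P (period 3, group 15): the stated order contradicts the simple trend.
The exception is (C): adding an electron to P's half-filled 3p³ is unfavourable, so Si (3p²) has the more exothermic EA.

(C)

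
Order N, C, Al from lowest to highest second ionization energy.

Consider each +1 ion: N⁺ still has 4 valence electrons; C⁺ still has 3 valence electrons; Al⁺ still has 2 valence electrons.
All are still removing valence electrons, so compare the +1 ions as you would atoms: IE_2 generally rises across a period (higher Z_eff) and falls down a group (larger shell), subject to the usual subshell exceptions.
Valence configurations: N⁺ [He]2s²2p², C⁺ [He]2s²2p¹, Al⁺ [Ne]3s².
The numbers (kJ/mol): N 2856, C 2353, Al 1817.
So the second ionization energies run Al < C < N.

Al < C < N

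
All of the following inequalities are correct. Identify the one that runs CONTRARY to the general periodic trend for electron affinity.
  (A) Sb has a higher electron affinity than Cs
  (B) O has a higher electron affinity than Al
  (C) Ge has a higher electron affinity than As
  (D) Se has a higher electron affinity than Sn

The general trend: electron affinity increases across a period and decreases down a group.
(A) Sb (period 5, group 15) vs Cs (period 6, group 1): the stated order agrees with the simple trend.
(B) O (period 2, group 16) vs Al (period 3, group 13): the stated order agrees with the simple trend.
(C) Ge (period 4, group 14) vs As (period 4, group 15): the stated order contradicts the simple trend.
(D) Se (period 4, group 16) vs Sn (period 5, group 14): the stated order agrees with the simple trend.
The exception is (C): adding an electron to As's half-filled 4p³ is unfavourable, so Ge (4p²) has the more exothermic EA.

(C)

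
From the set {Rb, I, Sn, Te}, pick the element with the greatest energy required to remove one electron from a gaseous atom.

Across a period the outer electron is held more tightly (higher IE₁); down a group it sits in a higher shell, more shielded, and comes off more easily.
All lie in period 5, so first ionization energy increases left to right.
The greatest energy required to remove one electron from a gaseous atom among these belongs to I.

I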